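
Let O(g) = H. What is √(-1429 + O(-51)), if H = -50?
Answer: I*√1479 ≈ 38.458*I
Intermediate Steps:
O(g) = -50
√(-1429 + O(-51)) = √(-1429 - 50) = √(-1479) = I*√1479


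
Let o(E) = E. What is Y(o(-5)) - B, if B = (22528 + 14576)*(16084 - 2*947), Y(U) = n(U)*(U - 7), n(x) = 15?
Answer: -526505940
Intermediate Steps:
Y(U) = -105 + 15*U (Y(U) = 15*(U - 7) = 15*(-7 + U) = -105 + 15*U)
B = 526505760 (B = 37104*(16084 - 1894) = 37104*14190 = 526505760)
Y(o(-5)) - B = (-105 + 15*(-5)) - 1*526505760 = (-105 - 75) - 526505760 = -180 - 526505760 = -526505940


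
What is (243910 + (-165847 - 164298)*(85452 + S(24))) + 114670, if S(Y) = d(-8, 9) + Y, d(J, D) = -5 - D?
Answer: -28214493410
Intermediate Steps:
S(Y) = -14 + Y (S(Y) = (-5 - 1*9) + Y = (-5 - 9) + Y = -14 + Y)
(243910 + (-165847 - 164298)*(85452 + S(24))) + 114670 = (243910 + (-165847 - 164298)*(85452 + (-14 + 24))) + 114670 = (243910 - 330145*(85452 + 10)) + 114670 = (243910 - 330145*85462) + 114670 = (243910 - 28214851990) + 114670 = -28214608080 + 114670 = -28214493410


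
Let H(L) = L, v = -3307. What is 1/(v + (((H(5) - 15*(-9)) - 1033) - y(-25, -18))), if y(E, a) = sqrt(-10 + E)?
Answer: I/(sqrt(35) - 4200*I) ≈ -0.00023809 + 3.3538e-7*I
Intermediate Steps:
1/(v + (((H(5) - 15*(-9)) - 1033) - y(-25, -18))) = 1/(-3307 + (((5 - 15*(-9)) - 1033) - sqrt(-10 - 25))) = 1/(-3307 + (((5 + 135) - 1033) - sqrt(-35))) = 1/(-3307 + ((140 - 1033) - I*sqrt(35))) = 1/(-3307 + (-893 - I*sqrt(35))) = 1/(-4200 - I*sqrt(35))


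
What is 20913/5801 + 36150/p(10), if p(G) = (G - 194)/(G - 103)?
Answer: 9753259971/533692 ≈ 18275.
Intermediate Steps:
p(G) = (-194 + G)/(-103 + G)
20913/5801 + 36150/p(10) = 20913/5801 + 36150/(((-194 + 10)/(-103 + 10))) = 20913*(1/5801) + 36150/((-184/(-93))) = 20913/5801 + 36150/((-1/93*(-184))) = 20913/5801 + 36150/(184/93) = 20913/5801 + 36150*(93/184) = 20913/5801 + 1680975/92 = 9753259971/533692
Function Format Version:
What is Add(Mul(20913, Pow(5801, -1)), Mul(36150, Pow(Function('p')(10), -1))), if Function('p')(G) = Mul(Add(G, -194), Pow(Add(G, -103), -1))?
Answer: Rational(9753259971, 533692) ≈ 18275.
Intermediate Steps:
Function('p')(G) = Mul(Pow(Add(-103, G), -1), Add(-194, G)) (Function('p')(G) = Mul(Add(-194, G), Pow(Add(-103, G), -1)) = Mul(Pow(Add(-103, G), -1), Add(-194, G)))
Add(Mul(20913, Pow(5801, -1)), Mul(36150, Pow(Function('p')(10), -1))) = Add(Mul(20913, Pow(5801, -1)), Mul(36150, Pow(Mul(Pow(Add(-103, 10), -1), Add(-194, 10)), -1))) = Add(Mul(20913, Rational(1, 5801)), Mul(36150, Pow(Mul(Pow(-93, -1), -184), -1))) = Add(Rational(20913, 5801), Mul(36150, Pow(Mul(Rational(-1, 93), -184), -1))) = Add(Rational(20913, 5801), Mul(36150, Pow(Rational(184, 93), -1))) = Add(Rational(20913, 5801), Mul(36150, Rational(93, 184))) = Add(Rational(20913, 5801), Rational(1680975, 92)) = Rational(9753259971, 533692)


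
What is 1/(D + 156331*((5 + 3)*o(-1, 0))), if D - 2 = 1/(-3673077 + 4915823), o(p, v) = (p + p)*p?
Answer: 1242746/3108478084309 ≈ 3.9979e-7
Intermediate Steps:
o(p, v) = 2*p² (o(p, v) = (2*p)*p = 2*p²)
D = 2485493/1242746 (D = 2 + 1/(-3673077 + 4915823) = 2 + 1/1242746 = 2485493/1242746 ≈ 2.0000)
1/(D + 156331*((5 + 3)*o(-1, 0))) = 1/(2485493/1242746 + 156331*((5 + 3)*(2*(-1)²))) = 1/(2485493/1242746 + 156331*(8*(2*1))) = 1/(2485493/1242746 + 156331*(8*2)) = 1/(2485493/1242746 + 156331*16) = 1/(2485493/1242746 + 2501296) = 1/(3108478084309/1242746) = 1242746/3108478084309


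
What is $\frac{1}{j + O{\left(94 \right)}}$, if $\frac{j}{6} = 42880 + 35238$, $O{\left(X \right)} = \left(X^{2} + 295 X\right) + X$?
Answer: $\frac{1}{505368} \approx 1.9788 \cdot 10^{-6}$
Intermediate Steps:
$O{\left(X \right)} = X^{2} + 296 X$
$j = 468708$ ($j = 6 \left(42880 + 35238\right) = 6 \cdot 78118 = 468708$)
$\frac{1}{j + O{\left(94 \right)}} = \frac{1}{468708 + 94 \left(296 + 94\right)} = \frac{1}{468708 + 94 \cdot 390} = \frac{1}{468708 + 36660} = \frac{1}{505368}$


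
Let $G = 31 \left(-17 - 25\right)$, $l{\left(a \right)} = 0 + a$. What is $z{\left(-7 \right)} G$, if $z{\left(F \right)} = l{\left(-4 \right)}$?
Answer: $5208$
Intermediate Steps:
$l{\left(a \right)} = a$
$z{\left(F \right)} = -4$
$G = -1302$ ($G = 31 \left(-42\right) = -1302$)
$z{\left(-7 \right)} G = \left(-4\right) \left(-1302\right) = 5208$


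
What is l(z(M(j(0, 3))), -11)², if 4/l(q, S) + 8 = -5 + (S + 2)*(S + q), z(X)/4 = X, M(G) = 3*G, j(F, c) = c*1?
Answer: 4/14161 ≈ 0.00028247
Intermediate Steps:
j(F, c) = c
z(X) = 4*X
l(q, S) = 4/(-13 + (2 + S)*(S + q)) (l(q, S) = 4/(-8 + (-5 + (S + 2)*(S + q))) = 4/(-8 + (-5 + (2 + S)*(S + q))) = 4/(-13 + (2 + S)*(S + q)))
l(z(M(j(0, 3))), -11)² = (4/(-13 + (-11)² + 2*(-11) + 2*(4*(3*3)) - 44*3*3))² = (4/(-13 + 121 - 22 + 2*(4*9) - 44*9))² = (4/(-13 + 121 - 22 + 2*36 - 11*36))² = (4/(-13 + 121 - 22 + 72 - 396))² = (4/(-238))² = (4*(-1/238))² = (-2/119)² = 4/14161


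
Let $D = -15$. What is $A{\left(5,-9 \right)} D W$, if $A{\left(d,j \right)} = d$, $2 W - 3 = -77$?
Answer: $2775$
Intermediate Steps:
$W = -37$ ($W = \frac{3}{2} + \frac{1}{2} \left(-77\right) = \frac{3}{2} - \frac{77}{2} = -37$)
$A{\left(5,-9 \right)} D W = 5 \left(-15\right) \left(-37\right) = \left(-75\right) \left(-37\right) = 2775$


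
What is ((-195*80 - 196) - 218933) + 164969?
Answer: -69760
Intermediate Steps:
((-195*80 - 196) - 218933) + 164969 = ((-15600 - 196) - 218933) + 164969 = (-15796 - 218933) + 164969 = -234729 + 164969 = -69760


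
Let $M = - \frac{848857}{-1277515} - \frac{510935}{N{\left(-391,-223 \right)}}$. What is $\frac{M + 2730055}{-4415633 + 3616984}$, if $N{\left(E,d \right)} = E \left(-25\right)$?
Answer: $- \frac{80215266601653}{23466579776405} \approx -3.4183$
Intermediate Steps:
$N{\left(E,d \right)} = - 25 E$
$M = - \frac{1516304822}{29382845}$ ($M = - \frac{848857}{-1277515} - \frac{510935}{\left(-25\right) \left(-391\right)} = \left(-848857\right) \left(- \frac{1}{1277515}\right) - \frac{510935}{9775} = \frac{848857}{1277515} - \frac{6011}{115} = - \frac{1516304822}{29382845} \approx -51.605$)
$\frac{M + 2730055}{-4415633 + 3616984} = \frac{- \frac{1516304822}{29382845} + 2730055}{-4415633 + 3616984} = \frac{80215266601653}{29382845 \left(-798649\right)} = \frac{80215266601653}{29382845} \left(- \frac{1}{798649}\right) = - \frac{80215266601653}{23466579776405}$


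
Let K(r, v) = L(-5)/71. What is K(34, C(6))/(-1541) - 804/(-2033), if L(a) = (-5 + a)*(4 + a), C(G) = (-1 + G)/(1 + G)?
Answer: 87946114/222432563 ≈ 0.39538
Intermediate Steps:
C(G) = (-1 + G)/(1 + G)
K(r, v) = 10/71 (K(r, v) = (-20 + (-5)**2 - 1*(-5))/71 = (-20 + 25 + 5)*(1/71) = 10*(1/71) = 10/71)
K(34, C(6))/(-1541) - 804/(-2033) = (10/71)/(-1541) - 804/(-2033) = (10/71)*(-1/1541) - 804*(-1/2033) = -10/109411 + 804/2033 = 87946114/222432563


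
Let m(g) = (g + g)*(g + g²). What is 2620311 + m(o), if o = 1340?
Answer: 4818419511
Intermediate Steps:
m(g) = 2*g*(g + g²) (m(g) = (2*g)*(g + g²) = 2*g*(g + g²))
2620311 + m(o) = 2620311 + 2*1340²*(1 + 1340) = 2620311 + 2*1795600*1341 = 2620311 + 4815799200 = 4818419511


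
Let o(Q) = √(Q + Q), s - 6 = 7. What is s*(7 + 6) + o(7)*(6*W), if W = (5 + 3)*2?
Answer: 169 + 96*√14 ≈ 528.20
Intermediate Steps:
s = 13 (s = 6 + 7 = 13)
W = 16 (W = 8*2 = 16)
o(Q) = √2*√Q (o(Q) = √(2*Q) = √2*√Q)
s*(7 + 6) + o(7)*(6*W) = 13*(7 + 6) + (√2*√7)*(6*16) = 13*13 + √14*96 = 169 + 96*√14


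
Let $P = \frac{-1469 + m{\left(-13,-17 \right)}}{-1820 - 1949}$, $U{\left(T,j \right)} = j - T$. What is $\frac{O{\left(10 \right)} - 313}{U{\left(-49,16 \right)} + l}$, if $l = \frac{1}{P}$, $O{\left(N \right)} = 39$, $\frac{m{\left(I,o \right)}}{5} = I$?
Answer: $- \frac{420316}{103479} \approx -4.0619$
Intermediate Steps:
$m{\left(I,o \right)} = 5 I$
$P = \frac{1534}{3769}$ ($P = \frac{-1469 + 5 \left(-13\right)}{-1820 - 1949} = \frac{-1469 - 65}{-3769} = \left(-1534\right) \left(- \frac{1}{3769}\right) = \frac{1534}{3769} \approx 0.407$)
$l = \frac{3769}{1534}$ ($l = \frac{1}{\frac{1534}{3769}} = \frac{3769}{1534} \approx 2.457$)
$\frac{O{\left(10 \right)} - 313}{U{\left(-49,16 \right)} + l} = \frac{39 - 313}{\left(16 - -49\right) + \frac{3769}{1534}} = - \frac{274}{\left(16 + 49\right) + \frac{3769}{1534}} = - \frac{274}{65 + \frac{3769}{1534}} = - \frac{274}{\frac{103479}{1534}} = \left(-274\right) \frac{1534}{103479} = - \frac{420316}{103479}$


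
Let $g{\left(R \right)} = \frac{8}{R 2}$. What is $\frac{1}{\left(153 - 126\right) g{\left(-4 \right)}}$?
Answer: $- \frac{1}{27} \approx -0.037037$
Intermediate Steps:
$g{\left(R \right)} = \frac{4}{R}$ ($g{\left(R \right)} = \frac{8}{2 R} = 8 \frac{1}{2 R} = \frac{4}{R}$)
$\frac{1}{\left(153 - 126\right) g{\left(-4 \right)}} = \frac{1}{\left(153 - 126\right) \frac{4}{-4}} = \frac{1}{27 \cdot 4 \left(- \frac{1}{4}\right)} = \frac{1}{27 \left(-1\right)} = \frac{1}{-27} = - \frac{1}{27}$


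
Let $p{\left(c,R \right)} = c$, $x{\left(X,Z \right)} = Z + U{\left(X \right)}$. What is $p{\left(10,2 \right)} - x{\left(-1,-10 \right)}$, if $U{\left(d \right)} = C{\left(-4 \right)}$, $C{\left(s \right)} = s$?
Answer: $24$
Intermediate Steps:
$U{\left(d \right)} = -4$
$x{\left(X,Z \right)} = -4 + Z$ ($x{\left(X,Z \right)} = Z - 4 = -4 + Z$)
$p{\left(10,2 \right)} - x{\left(-1,-10 \right)} = 10 - \left(-4 - 10\right) = 10 - -14 = 10 + 14 = 24$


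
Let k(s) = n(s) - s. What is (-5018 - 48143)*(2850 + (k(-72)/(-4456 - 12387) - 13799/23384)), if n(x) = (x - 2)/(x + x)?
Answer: -134235746685178361/886177602 ≈ -1.5148e+8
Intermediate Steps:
n(x) = (-2 + x)/(2*x) (n(x) = (-2 + x)/((2*x)) = (-2 + x)*(1/(2*x)) = (-2 + x)/(2*x))
k(s) = -s + (-2 + s)/(2*s) (k(s) = (-2 + s)/(2*s) - s = -s + (-2 + s)/(2*s))
(-5018 - 48143)*(2850 + (k(-72)/(-4456 - 12387) - 13799/23384)) = (-5018 - 48143)*(2850 + ((1/2 - 1*(-72) - 1/(-72))/(-4456 - 12387) - 13799/23384)) = -53161*(2850 + ((1/2 + 72 - 1*(-1/72))/(-16843) - 13799*1/23384)) = -53161*(2850 + ((1/2 + 72 + 1/72)*(-1/16843) - 13799/23384)) = -53161*(2850 + ((5221/72)*(-1/16843) - 13799/23384)) = -53161*(2850 + (-5221/1212696 - 13799/23384)) = -53161*(2850 - 526752499/886177602) = -53161*2525079413201/886177602 = -134235746685178361/886177602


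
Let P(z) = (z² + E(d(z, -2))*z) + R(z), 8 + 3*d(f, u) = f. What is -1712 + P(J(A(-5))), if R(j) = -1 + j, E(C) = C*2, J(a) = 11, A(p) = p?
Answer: -1559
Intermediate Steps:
d(f, u) = -8/3 + f/3
E(C) = 2*C
P(z) = -1 + z + z² + z*(-16/3 + 2*z/3) (P(z) = (z² + (2*(-8/3 + z/3))*z) + (-1 + z) = (z² + (-16/3 + 2*z/3)*z) + (-1 + z) = (z² + z*(-16/3 + 2*z/3)) + (-1 + z) = -1 + z + z² + z*(-16/3 + 2*z/3))
-1712 + P(J(A(-5))) = -1712 + (-1 - 13/3*11 + (5/3)*11²) = -1712 + (-1 - 143/3 + (5/3)*121) = -1712 + (-1 - 143/3 + 605/3) = -1712 + 153 = -1559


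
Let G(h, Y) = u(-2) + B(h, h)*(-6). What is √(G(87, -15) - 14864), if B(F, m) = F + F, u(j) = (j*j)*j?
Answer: 2*I*√3979 ≈ 126.16*I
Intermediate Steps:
u(j) = j³ (u(j) = j²*j = j³)
B(F, m) = 2*F
G(h, Y) = -8 - 12*h (G(h, Y) = (-2)³ + (2*h)*(-6) = -8 - 12*h)
√(G(87, -15) - 14864) = √((-8 - 12*87) - 14864) = √((-8 - 1044) - 14864) = √(-1052 - 14864) = √(-15916) = 2*I*√3979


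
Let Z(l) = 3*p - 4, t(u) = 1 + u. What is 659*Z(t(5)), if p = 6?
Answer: 9226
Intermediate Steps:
Z(l) = 14 (Z(l) = 3*6 - 4 = 18 - 4 = 14)
659*Z(t(5)) = 659*14 = 9226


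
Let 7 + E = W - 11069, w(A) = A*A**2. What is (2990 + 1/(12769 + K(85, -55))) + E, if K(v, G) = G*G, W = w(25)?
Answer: 119070967/15794 ≈ 7539.0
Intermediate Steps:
w(A) = A**3
W = 15625 (W = 25**3 = 15625)
E = 4549 (E = -7 + (15625 - 11069) = -7 + 4556 = 4549)
K(v, G) = G**2
(2990 + 1/(12769 + K(85, -55))) + E = (2990 + 1/(12769 + (-55)**2)) + 4549 = (2990 + 1/(12769 + 3025)) + 4549 = (2990 + 1/15794) + 4549 = 47224061/15794 + 4549 = 119070967/15794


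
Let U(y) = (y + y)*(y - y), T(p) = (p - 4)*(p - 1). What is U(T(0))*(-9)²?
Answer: 0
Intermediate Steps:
T(p) = (-1 + p)*(-4 + p) (T(p) = (-4 + p)*(-1 + p) = (-1 + p)*(-4 + p))
U(y) = 0 (U(y) = (2*y)*0 = 0)
U(T(0))*(-9)² = 0*(-9)² = 0*81 = 0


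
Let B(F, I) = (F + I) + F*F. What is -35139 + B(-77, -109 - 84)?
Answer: -29480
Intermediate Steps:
B(F, I) = F + I + F**2 (B(F, I) = (F + I) + F**2 = F + I + F**2)
-35139 + B(-77, -109 - 84) = -35139 + (-77 + (-109 - 84) + (-77)**2) = -35139 + (-77 - 193 + 5929) = -35139 + 5659 = -29480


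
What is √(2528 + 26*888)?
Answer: 4*√1601 ≈ 160.05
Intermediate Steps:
√(2528 + 26*888) = √(2528 + 23088) = √25616 = 4*√1601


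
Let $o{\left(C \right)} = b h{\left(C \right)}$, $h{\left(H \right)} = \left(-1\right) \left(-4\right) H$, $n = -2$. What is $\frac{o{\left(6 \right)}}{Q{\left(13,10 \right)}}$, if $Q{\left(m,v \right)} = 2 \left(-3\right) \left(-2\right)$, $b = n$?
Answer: $-4$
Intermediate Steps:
$b = -2$
$Q{\left(m,v \right)} = 12$ ($Q{\left(m,v \right)} = \left(-6\right) \left(-2\right) = 12$)
$h{\left(H \right)} = 4 H$
$o{\left(C \right)} = - 8 C$ ($o{\left(C \right)} = - 2 \cdot 4 C = - 8 C$)
$\frac{o{\left(6 \right)}}{Q{\left(13,10 \right)}} = \frac{\left(-8\right) 6}{12} = \left(-48\right) \frac{1}{12} = -4$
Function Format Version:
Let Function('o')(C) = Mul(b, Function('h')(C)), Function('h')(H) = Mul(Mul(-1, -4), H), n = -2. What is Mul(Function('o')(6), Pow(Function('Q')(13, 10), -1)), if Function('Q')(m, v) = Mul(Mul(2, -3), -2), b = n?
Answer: -4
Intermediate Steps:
b = -2
Function('Q')(m, v) = 12 (Function('Q')(m, v) = Mul(-6, -2) = 12)
Function('h')(H) = Mul(4, H)
Function('o')(C) = Mul(-8, C) (Function('o')(C) = Mul(-2, Mul(4, C)) = Mul(-8, C))
Mul(Function('o')(6), Pow(Function('Q')(13, 10), -1)) = Mul(Mul(-8, 6), Pow(12, -1)) = Mul(-48, Rational(1, 12)) = -4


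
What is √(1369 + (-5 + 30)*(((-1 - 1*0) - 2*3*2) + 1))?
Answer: √1069 ≈ 32.696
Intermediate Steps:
√(1369 + (-5 + 30)*(((-1 - 1*0) - 2*3*2) + 1)) = √(1369 + 25*(((-1 + 0) - 6*2) + 1)) = √(1369 + 25*((-1 - 12) + 1)) = √(1369 + 25*(-13 + 1)) = √(1369 + 25*(-12)) = √(1369 - 300) = √1069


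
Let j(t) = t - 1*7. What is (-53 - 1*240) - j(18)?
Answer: -304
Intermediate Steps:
j(t) = -7 + t (j(t) = t - 7 = -7 + t)
(-53 - 1*240) - j(18) = (-53 - 1*240) - (-7 + 18) = (-53 - 240) - 1*11 = -293 - 11 = -304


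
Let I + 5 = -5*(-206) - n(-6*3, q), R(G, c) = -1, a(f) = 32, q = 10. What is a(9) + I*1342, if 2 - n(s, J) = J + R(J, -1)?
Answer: 1384976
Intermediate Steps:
n(s, J) = 3 - J (n(s, J) = 2 - (J - 1) = 2 - (-1 + J) = 2 + (1 - J) = 3 - J)
I = 1032 (I = -5 + (-5*(-206) - (3 - 1*10)) = -5 + (1030 - (3 - 10)) = -5 + (1030 - 1*(-7)) = -5 + (1030 + 7) = -5 + 1037 = 1032)
a(9) + I*1342 = 32 + 1032*1342 = 32 + 1384944 = 1384976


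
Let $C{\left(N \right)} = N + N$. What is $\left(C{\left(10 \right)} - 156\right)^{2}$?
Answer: $18496$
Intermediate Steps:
$C{\left(N \right)} = 2 N$
$\left(C{\left(10 \right)} - 156\right)^{2} = \left(2 \cdot 10 - 156\right)^{2} = \left(20 - 156\right)^{2} = \left(-136\right)^{2} = 18496$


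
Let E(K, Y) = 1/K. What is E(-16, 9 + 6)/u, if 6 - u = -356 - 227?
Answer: -1/9424 ≈ -0.00010611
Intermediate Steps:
u = 589 (u = 6 - (-356 - 227) = 6 - 1*(-583) = 6 + 583 = 589)
E(-16, 9 + 6)/u = 1/(-16*589) = -1/16*1/589 = -1/9424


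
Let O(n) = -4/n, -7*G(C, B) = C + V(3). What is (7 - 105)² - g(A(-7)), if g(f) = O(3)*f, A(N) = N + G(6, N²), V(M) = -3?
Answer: 201476/21 ≈ 9594.1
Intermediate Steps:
G(C, B) = 3/7 - C/7 (G(C, B) = -(C - 3)/7 = -(-3 + C)/7 = 3/7 - C/7)
A(N) = -3/7 + N (A(N) = N + (3/7 - ⅐*6) = N + (3/7 - 6/7) = N - 3/7 = -3/7 + N)
g(f) = -4*f/3 (g(f) = (-4/3)*f = (-4*⅓)*f = -4*f/3)
(7 - 105)² - g(A(-7)) = (7 - 105)² - (-4)*(-3/7 - 7)/3 = (-98)² - (-4)*(-52)/(3*7) = 9604 - 1*208/21 = 9604 - 208/21 = 201476/21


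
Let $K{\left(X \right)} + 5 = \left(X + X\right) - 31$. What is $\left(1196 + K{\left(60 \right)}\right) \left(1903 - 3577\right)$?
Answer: $-2142720$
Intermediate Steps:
$K{\left(X \right)} = -36 + 2 X$ ($K{\left(X \right)} = -5 + \left(\left(X + X\right) - 31\right) = -5 + \left(2 X - 31\right) = -5 + \left(-31 + 2 X\right) = -36 + 2 X$)
$\left(1196 + K{\left(60 \right)}\right) \left(1903 - 3577\right) = \left(1196 + \left(-36 + 2 \cdot 60\right)\right) \left(1903 - 3577\right) = \left(1196 + \left(-36 + 120\right)\right) \left(-1674\right) = \left(1196 + 84\right) \left(-1674\right) = 1280 \left(-1674\right) = -2142720$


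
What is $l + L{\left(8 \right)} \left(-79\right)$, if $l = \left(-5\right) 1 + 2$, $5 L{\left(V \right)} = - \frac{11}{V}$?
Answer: $\frac{749}{40} \approx 18.725$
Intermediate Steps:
$L{\left(V \right)} = - \frac{11}{5 V}$ ($L{\left(V \right)} = \frac{\left(-11\right) \frac{1}{V}}{5} = - \frac{11}{5 V}$)
$l = -3$ ($l = -5 + 2 = -3$)
$l + L{\left(8 \right)} \left(-79\right) = -3 + - \frac{11}{5 \cdot 8} \left(-79\right) = -3 + \left(- \frac{11}{5}\right) \frac{1}{8} \left(-79\right) = -3 - - \frac{869}{40} = -3 + \frac{869}{40} = \frac{749}{40}$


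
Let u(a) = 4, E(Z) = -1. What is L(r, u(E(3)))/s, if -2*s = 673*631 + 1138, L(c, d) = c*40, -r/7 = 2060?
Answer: 1153600/425801 ≈ 2.7092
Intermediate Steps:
r = -14420 (r = -7*2060 = -14420)
L(c, d) = 40*c
s = -425801/2 (s = -(673*631 + 1138)/2 = -(424663 + 1138)/2 = -½*425801 = -425801/2 ≈ -2.1290e+5)
L(r, u(E(3)))/s = (40*(-14420))/(-425801/2) = -576800*(-2/425801) = 1153600/425801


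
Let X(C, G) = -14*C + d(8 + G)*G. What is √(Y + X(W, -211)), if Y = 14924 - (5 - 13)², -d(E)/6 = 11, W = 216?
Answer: √25762 ≈ 160.51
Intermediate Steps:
d(E) = -66 (d(E) = -6*11 = -66)
X(C, G) = -66*G - 14*C (X(C, G) = -14*C - 66*G = -66*G - 14*C)
Y = 14860 (Y = 14924 - 1*(-8)² = 14924 - 1*64 = 14924 - 64 = 14860)
√(Y + X(W, -211)) = √(14860 + (-66*(-211) - 14*216)) = √(14860 + (13926 - 3024)) = √(14860 + 10902) = √25762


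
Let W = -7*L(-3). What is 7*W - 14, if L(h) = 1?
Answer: -63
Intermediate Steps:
W = -7 (W = -7*1 = -7)
7*W - 14 = 7*(-7) - 14 = -49 - 14 = -63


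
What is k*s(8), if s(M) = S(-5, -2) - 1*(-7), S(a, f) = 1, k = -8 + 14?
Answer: 48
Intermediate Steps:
k = 6
s(M) = 8 (s(M) = 1 - 1*(-7) = 1 + 7 = 8)
k*s(8) = 6*8 = 48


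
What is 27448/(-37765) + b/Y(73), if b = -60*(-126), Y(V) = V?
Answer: 283499696/2756845 ≈ 102.83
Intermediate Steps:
b = 7560
27448/(-37765) + b/Y(73) = 27448/(-37765) + 7560/73 = 27448*(-1/37765) + 7560*(1/73) = -27448/37765 + 7560/73 = 283499696/2756845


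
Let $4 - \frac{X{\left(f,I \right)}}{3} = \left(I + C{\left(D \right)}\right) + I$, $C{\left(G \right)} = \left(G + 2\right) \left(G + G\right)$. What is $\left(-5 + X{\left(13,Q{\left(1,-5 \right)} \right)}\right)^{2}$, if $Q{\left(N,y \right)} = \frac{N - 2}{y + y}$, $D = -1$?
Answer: $\frac{3844}{25} \approx 153.76$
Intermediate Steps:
$Q{\left(N,y \right)} = \frac{-2 + N}{2 y}$
$C{\left(G \right)} = 2 G \left(2 + G\right)$ ($C{\left(G \right)} = \left(2 + G\right) 2 G = 2 G \left(2 + G\right)$)
$X{\left(f,I \right)} = 18 - 6 I$ ($X{\left(f,I \right)} = 12 - 3 \left(\left(I + 2 \left(-1\right) \left(2 - 1\right)\right) + I\right) = 12 - 3 \left(\left(I + 2 \left(-1\right) 1\right) + I\right) = 12 - 3 \left(\left(I - 2\right) + I\right) = 12 - 3 \left(\left(-2 + I\right) + I\right) = 12 - 3 \left(-2 + 2 I\right) = 12 - \left(-6 + 6 I\right) = 18 - 6 I$)
$\left(-5 + X{\left(13,Q{\left(1,-5 \right)} \right)}\right)^{2} = \left(-5 + \left(18 - 6 \frac{-2 + 1}{2 \left(-5\right)}\right)\right)^{2} = \left(-5 + \left(18 - 6 \cdot \frac{1}{2} \left(- \frac{1}{5}\right) \left(-1\right)\right)\right)^{2} = \left(-5 + \left(18 - \frac{3}{5}\right)\right)^{2} = \left(-5 + \frac{87}{5}\right)^{2} = \left(\frac{62}{5}\right)^{2} = \frac{3844}{25}$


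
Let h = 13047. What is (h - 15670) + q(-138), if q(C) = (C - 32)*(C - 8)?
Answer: 22197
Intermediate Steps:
q(C) = (-32 + C)*(-8 + C)
(h - 15670) + q(-138) = (13047 - 15670) + (256 + (-138)**2 - 40*(-138)) = -2623 + (256 + 19044 + 5520) = -2623 + 24820 = 22197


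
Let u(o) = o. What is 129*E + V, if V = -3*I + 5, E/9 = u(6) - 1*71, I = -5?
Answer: -75445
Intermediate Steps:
E = -585 (E = 9*(6 - 1*71) = 9*(6 - 71) = 9*(-65) = -585)
V = 20 (V = -3*(-5) + 5 = 15 + 5 = 20)
129*E + V = 129*(-585) + 20 = -75465 + 20 = -75445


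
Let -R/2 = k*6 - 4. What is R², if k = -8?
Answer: 10816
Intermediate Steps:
R = 104 (R = -2*(-8*6 - 4) = -2*(-48 - 4) = -2*(-52) = 104)
R² = 104² = 10816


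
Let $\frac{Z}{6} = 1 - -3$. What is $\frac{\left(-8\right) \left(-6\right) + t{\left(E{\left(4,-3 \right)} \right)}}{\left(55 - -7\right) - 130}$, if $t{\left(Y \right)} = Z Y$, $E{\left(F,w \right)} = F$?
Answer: $- \frac{36}{17} \approx -2.1176$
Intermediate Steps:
$Z = 24$ ($Z = 6 \left(1 - -3\right) = 6 \left(1 + 3\right) = 6 \cdot 4 = 24$)
$t{\left(Y \right)} = 24 Y$
$\frac{\left(-8\right) \left(-6\right) + t{\left(E{\left(4,-3 \right)} \right)}}{\left(55 - -7\right) - 130} = \frac{\left(-8\right) \left(-6\right) + 24 \cdot 4}{\left(55 - -7\right) - 130} = \frac{48 + 96}{\left(55 + 7\right) - 130} = \frac{144}{62 - 130} = \frac{144}{-68} = 144 \left(- \frac{1}{68}\right) = - \frac{36}{17}$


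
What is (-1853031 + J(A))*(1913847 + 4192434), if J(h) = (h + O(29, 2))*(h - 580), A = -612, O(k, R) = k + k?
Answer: -7282735416303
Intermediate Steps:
O(k, R) = 2*k
J(h) = (-580 + h)*(58 + h) (J(h) = (h + 2*29)*(h - 580) = (h + 58)*(-580 + h) = (58 + h)*(-580 + h) = (-580 + h)*(58 + h))
(-1853031 + J(A))*(1913847 + 4192434) = (-1853031 + (-33640 + (-612)² - 522*(-612)))*(1913847 + 4192434) = (-1853031 + (-33640 + 374544 + 319464))*6106281 = (-1853031 + 660368)*6106281 = -1192663*6106281 = -7282735416303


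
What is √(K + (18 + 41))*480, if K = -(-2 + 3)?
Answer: 480*√58 ≈ 3655.6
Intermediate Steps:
K = -1 (K = -1*1 = -1)
√(K + (18 + 41))*480 = √(-1 + (18 + 41))*480 = √(-1 + 59)*480 = √58*480 = 480*√58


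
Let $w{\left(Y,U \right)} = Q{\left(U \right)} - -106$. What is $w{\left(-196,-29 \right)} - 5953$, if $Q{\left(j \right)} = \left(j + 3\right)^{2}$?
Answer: $-5171$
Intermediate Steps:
$Q{\left(j \right)} = \left(3 + j\right)^{2}$
$w{\left(Y,U \right)} = 106 + \left(3 + U\right)^{2}$ ($w{\left(Y,U \right)} = \left(3 + U\right)^{2} - -106 = \left(3 + U\right)^{2} + 106 = 106 + \left(3 + U\right)^{2}$)
$w{\left(-196,-29 \right)} - 5953 = \left(106 + \left(3 - 29\right)^{2}\right) - 5953 = \left(106 + \left(-26\right)^{2}\right) - 5953 = \left(106 + 676\right) - 5953 = 782 - 5953 = -5171$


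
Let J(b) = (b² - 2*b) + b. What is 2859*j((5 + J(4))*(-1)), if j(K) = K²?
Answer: 826251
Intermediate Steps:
J(b) = b² - b
2859*j((5 + J(4))*(-1)) = 2859*((5 + 4*(-1 + 4))*(-1))² = 2859*((5 + 4*3)*(-1))² = 2859*((5 + 12)*(-1))² = 2859*(17*(-1))² = 2859*(-17)² = 2859*289 = 826251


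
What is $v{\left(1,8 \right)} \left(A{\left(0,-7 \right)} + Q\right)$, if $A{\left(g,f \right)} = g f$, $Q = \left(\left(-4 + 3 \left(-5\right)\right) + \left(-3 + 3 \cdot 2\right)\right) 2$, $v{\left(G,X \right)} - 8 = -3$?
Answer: $-160$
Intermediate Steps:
$v{\left(G,X \right)} = 5$ ($v{\left(G,X \right)} = 8 - 3 = 5$)
$Q = -32$ ($Q = \left(\left(-4 - 15\right) + \left(-3 + 6\right)\right) 2 = \left(-19 + 3\right) 2 = \left(-16\right) 2 = -32$)
$A{\left(g,f \right)} = f g$
$v{\left(1,8 \right)} \left(A{\left(0,-7 \right)} + Q\right) = 5 \left(\left(-7\right) 0 - 32\right) = 5 \left(0 - 32\right) = 5 \left(-32\right) = -160$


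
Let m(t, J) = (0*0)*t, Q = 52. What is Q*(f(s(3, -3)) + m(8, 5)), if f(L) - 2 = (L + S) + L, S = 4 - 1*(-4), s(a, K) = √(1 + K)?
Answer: 520 + 104*I*√2 ≈ 520.0 + 147.08*I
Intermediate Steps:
m(t, J) = 0 (m(t, J) = 0*t = 0)
S = 8 (S = 4 + 4 = 8)
f(L) = 10 + 2*L (f(L) = 2 + ((L + 8) + L) = 2 + ((8 + L) + L) = 2 + (8 + 2*L) = 10 + 2*L)
Q*(f(s(3, -3)) + m(8, 5)) = 52*((10 + 2*√(1 - 3)) + 0) = 52*((10 + 2*√(-2)) + 0) = 52*((10 + 2*(I*√2)) + 0) = 52*((10 + 2*I*√2) + 0) = 52*(10 + 2*I*√2) = 520 + 104*I*√2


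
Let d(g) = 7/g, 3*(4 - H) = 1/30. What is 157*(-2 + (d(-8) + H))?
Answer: 62957/360 ≈ 174.88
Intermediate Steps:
H = 359/90 (H = 4 - ⅓/30 = 4 - ⅓*1/30 = 4 - 1/90 = 359/90 ≈ 3.9889)
157*(-2 + (d(-8) + H)) = 157*(-2 + (7/(-8) + 359/90)) = 157*(-2 + (7*(-⅛) + 359/90)) = 157*(-2 + (-7/8 + 359/90)) = 157*(-2 + 1121/360) = 157*(401/360) = 62957/360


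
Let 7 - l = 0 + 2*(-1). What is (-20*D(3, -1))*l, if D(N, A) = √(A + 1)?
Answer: 0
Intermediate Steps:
D(N, A) = √(1 + A)
l = 9 (l = 7 - (0 + 2*(-1)) = 7 - (0 - 2) = 7 - 1*(-2) = 7 + 2 = 9)
(-20*D(3, -1))*l = -20*√(1 - 1)*9 = -20*√0*9 = -20*0*9 = 0*9 = 0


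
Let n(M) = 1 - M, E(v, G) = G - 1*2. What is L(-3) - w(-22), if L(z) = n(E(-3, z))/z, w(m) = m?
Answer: 20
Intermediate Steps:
E(v, G) = -2 + G (E(v, G) = G - 2 = -2 + G)
L(z) = (3 - z)/z (L(z) = (1 - (-2 + z))/z = (1 + (2 - z))/z = (3 - z)/z)
L(-3) - w(-22) = (3 - 1*(-3))/(-3) - 1*(-22) = -(3 + 3)/3 + 22 = -⅓*6 + 22 = -2 + 22 = 20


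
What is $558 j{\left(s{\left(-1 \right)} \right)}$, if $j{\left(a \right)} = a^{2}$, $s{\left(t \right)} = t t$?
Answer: $558$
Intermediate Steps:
$s{\left(t \right)} = t^{2}$
$558 j{\left(s{\left(-1 \right)} \right)} = 558 \left(\left(-1\right)^{2}\right)^{2} = 558 \cdot 1^{2} = 558 \cdot 1 = 558$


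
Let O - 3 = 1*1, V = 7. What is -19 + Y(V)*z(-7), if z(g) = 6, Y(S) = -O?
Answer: -43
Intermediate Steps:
O = 4 (O = 3 + 1*1 = 3 + 1 = 4)
Y(S) = -4 (Y(S) = -1*4 = -4)
-19 + Y(V)*z(-7) = -19 - 4*6 = -19 - 24 = -43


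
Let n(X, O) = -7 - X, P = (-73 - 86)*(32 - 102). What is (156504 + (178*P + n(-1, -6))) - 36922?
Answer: 2100716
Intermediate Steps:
P = 11130 (P = -159*(-70) = 11130)
(156504 + (178*P + n(-1, -6))) - 36922 = (156504 + (178*11130 + (-7 - 1*(-1)))) - 36922 = (156504 + (1981140 + (-7 + 1))) - 36922 = (156504 + (1981140 - 6)) - 36922 = (156504 + 1981134) - 36922 = 2137638 - 36922 = 2100716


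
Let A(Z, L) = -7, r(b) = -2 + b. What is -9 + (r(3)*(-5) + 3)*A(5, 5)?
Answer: 5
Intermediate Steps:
-9 + (r(3)*(-5) + 3)*A(5, 5) = -9 + ((-2 + 3)*(-5) + 3)*(-7) = -9 + (1*(-5) + 3)*(-7) = -9 + (-5 + 3)*(-7) = -9 - 2*(-7) = -9 + 14 = 5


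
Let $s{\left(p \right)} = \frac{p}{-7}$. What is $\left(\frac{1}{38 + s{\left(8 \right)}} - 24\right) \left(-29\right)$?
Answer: $\frac{179365}{258} \approx 695.21$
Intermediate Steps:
$s{\left(p \right)} = - \frac{p}{7}$ ($s{\left(p \right)} = p \left(- \frac{1}{7}\right) = - \frac{p}{7}$)
$\left(\frac{1}{38 + s{\left(8 \right)}} - 24\right) \left(-29\right) = \left(\frac{1}{38 - \frac{8}{7}} - 24\right) \left(-29\right) = \left(\frac{1}{\frac{258}{7}} - 24\right) \left(-29\right) = \left(\frac{7}{258} - 24\right) \left(-29\right) = \left(- \frac{6185}{258}\right) \left(-29\right) = \frac{179365}{258}$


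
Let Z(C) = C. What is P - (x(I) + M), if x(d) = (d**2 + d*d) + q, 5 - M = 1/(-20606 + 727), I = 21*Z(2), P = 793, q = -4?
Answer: -54388945/19879 ≈ -2736.0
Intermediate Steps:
I = 42 (I = 21*2 = 42)
M = 99396/19879 (M = 5 - 1/(-20606 + 727) = 5 - 1/(-19879) = 5 - 1*(-1/19879) = 5 + 1/19879 = 99396/19879 ≈ 5.0001)
x(d) = -4 + 2*d**2 (x(d) = (d**2 + d*d) - 4 = (d**2 + d**2) - 4 = 2*d**2 - 4 = -4 + 2*d**2)
P - (x(I) + M) = 793 - ((-4 + 2*42**2) + 99396/19879) = 793 - ((-4 + 2*1764) + 99396/19879) = 793 - ((-4 + 3528) + 99396/19879) = 793 - (3524 + 99396/19879) = 793 - 1*70152992/19879 = 793 - 70152992/19879 = -54388945/19879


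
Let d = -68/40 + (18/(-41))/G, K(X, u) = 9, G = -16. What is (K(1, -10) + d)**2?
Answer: 144408289/2689600 ≈ 53.691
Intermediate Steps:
d = -2743/1640 (d = -68/40 + (18/(-41))/(-16) = -68*1/40 + (18*(-1/41))*(-1/16) = -17/10 - 18/41*(-1/16) = -17/10 + 9/328 = -2743/1640 ≈ -1.6726)
(K(1, -10) + d)**2 = (9 - 2743/1640)**2 = (12017/1640)**2 = 144408289/2689600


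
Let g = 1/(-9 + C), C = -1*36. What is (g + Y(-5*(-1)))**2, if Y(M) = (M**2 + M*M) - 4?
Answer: 4280761/2025 ≈ 2114.0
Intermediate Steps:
C = -36
Y(M) = -4 + 2*M**2 (Y(M) = (M**2 + M**2) - 4 = 2*M**2 - 4 = -4 + 2*M**2)
g = -1/45 (g = 1/(-9 - 36) = 1/(-45) = -1/45 ≈ -0.022222)
(g + Y(-5*(-1)))**2 = (-1/45 + (-4 + 2*(-5*(-1))**2))**2 = (-1/45 + (-4 + 2*5**2))**2 = (-1/45 + (-4 + 2*25))**2 = (-1/45 + (-4 + 50))**2 = (-1/45 + 46)**2 = (2069/45)**2 = 4280761/2025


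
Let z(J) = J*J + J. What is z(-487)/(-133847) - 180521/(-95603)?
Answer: 1534685041/12796174741 ≈ 0.11993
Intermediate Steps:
z(J) = J + J² (z(J) = J² + J = J + J²)
z(-487)/(-133847) - 180521/(-95603) = -487*(1 - 487)/(-133847) - 180521/(-95603) = -487*(-486)*(-1/133847) - 180521*(-1/95603) = 236682*(-1/133847) + 180521/95603 = -236682/133847 + 180521/95603 = 1534685041/12796174741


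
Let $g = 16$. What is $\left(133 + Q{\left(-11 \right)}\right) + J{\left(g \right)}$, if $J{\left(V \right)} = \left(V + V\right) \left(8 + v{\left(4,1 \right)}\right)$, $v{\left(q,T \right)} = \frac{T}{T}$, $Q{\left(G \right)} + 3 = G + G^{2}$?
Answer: $528$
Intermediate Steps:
$Q{\left(G \right)} = -3 + G + G^{2}$ ($Q{\left(G \right)} = -3 + \left(G + G^{2}\right) = -3 + G + G^{2}$)
$v{\left(q,T \right)} = 1$
$J{\left(V \right)} = 18 V$ ($J{\left(V \right)} = \left(V + V\right) \left(8 + 1\right) = 2 V 9 = 18 V$)
$\left(133 + Q{\left(-11 \right)}\right) + J{\left(g \right)} = \left(133 - \left(14 - 121\right)\right) + 18 \cdot 16 = \left(133 - -107\right) + 288 = \left(133 + 107\right) + 288 = 240 + 288 = 528$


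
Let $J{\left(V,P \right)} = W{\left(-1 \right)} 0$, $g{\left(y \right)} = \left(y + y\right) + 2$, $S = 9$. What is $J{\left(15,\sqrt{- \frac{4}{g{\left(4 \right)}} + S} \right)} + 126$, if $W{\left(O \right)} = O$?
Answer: $126$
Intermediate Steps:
$g{\left(y \right)} = 2 + 2 y$ ($g{\left(y \right)} = 2 y + 2 = 2 + 2 y$)
$J{\left(V,P \right)} = 0$ ($J{\left(V,P \right)} = \left(-1\right) 0 = 0$)
$J{\left(15,\sqrt{- \frac{4}{g{\left(4 \right)}} + S} \right)} + 126 = 0 + 126 = 126$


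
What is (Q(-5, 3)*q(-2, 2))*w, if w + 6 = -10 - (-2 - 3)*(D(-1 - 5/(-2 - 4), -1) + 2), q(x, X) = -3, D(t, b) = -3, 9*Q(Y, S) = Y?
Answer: -35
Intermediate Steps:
Q(Y, S) = Y/9
w = -21 (w = -6 + (-10 - (-2 - 3)*(-3 + 2)) = -6 + (-10 - (-5)*(-1)) = -6 + (-10 - 1*5) = -6 + (-10 - 5) = -6 - 15 = -21)
(Q(-5, 3)*q(-2, 2))*w = (((⅑)*(-5))*(-3))*(-21) = -5/9*(-3)*(-21) = (5/3)*(-21) = -35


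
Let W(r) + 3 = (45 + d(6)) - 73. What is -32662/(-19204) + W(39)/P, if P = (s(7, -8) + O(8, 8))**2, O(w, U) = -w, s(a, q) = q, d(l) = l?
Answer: 1970343/1229056 ≈ 1.6031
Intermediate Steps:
W(r) = -25 (W(r) = -3 + ((45 + 6) - 73) = -3 + (51 - 73) = -3 - 22 = -25)
P = 256 (P = (-8 - 1*8)**2 = (-8 - 8)**2 = (-16)**2 = 256)
-32662/(-19204) + W(39)/P = -32662/(-19204) - 25/256 = -32662*(-1/19204) - 25*1/256 = 16331/9602 - 25/256 = 1970343/1229056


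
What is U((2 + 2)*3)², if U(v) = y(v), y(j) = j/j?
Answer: 1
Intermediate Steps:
y(j) = 1
U(v) = 1
U((2 + 2)*3)² = 1² = 1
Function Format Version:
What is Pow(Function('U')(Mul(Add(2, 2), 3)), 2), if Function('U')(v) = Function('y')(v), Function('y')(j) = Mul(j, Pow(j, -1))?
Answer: 1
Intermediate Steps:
Function('y')(j) = 1
Function('U')(v) = 1
Pow(Function('U')(Mul(Add(2, 2), 3)), 2) = Pow(1, 2) = 1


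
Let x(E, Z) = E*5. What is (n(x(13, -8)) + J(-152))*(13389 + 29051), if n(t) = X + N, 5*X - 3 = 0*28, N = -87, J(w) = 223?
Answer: 5797304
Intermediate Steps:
x(E, Z) = 5*E
X = ⅗ (X = ⅗ + (0*28)/5 = ⅗ + (⅕)*0 = ⅗ + 0 = ⅗ ≈ 0.60000)
n(t) = -432/5 (n(t) = ⅗ - 87 = -432/5)
(n(x(13, -8)) + J(-152))*(13389 + 29051) = (-432/5 + 223)*(13389 + 29051) = (683/5)*42440 = 5797304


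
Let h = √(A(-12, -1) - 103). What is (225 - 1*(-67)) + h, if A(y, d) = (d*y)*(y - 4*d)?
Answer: 292 + I*√199 ≈ 292.0 + 14.107*I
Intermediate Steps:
A(y, d) = d*y*(y - 4*d)
h = I*√199 (h = √(-1*(-12)*(-12 - 4*(-1)) - 103) = √(-1*(-12)*(-12 + 4) - 103) = √(-1*(-12)*(-8) - 103) = √(-96 - 103) = √(-199) = I*√199 ≈ 14.107*I)
(225 - 1*(-67)) + h = (225 - 1*(-67)) + I*√199 = (225 + 67) + I*√199 = 292 + I*√199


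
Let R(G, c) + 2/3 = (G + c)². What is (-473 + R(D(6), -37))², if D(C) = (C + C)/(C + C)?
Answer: 6086089/9 ≈ 6.7623e+5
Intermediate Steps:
D(C) = 1 (D(C) = (2*C)/((2*C)) = (2*C)*(1/(2*C)) = 1)
R(G, c) = -⅔ + (G + c)²
(-473 + R(D(6), -37))² = (-473 + (-⅔ + (1 - 37)²))² = (-473 + (-⅔ + (-36)²))² = (-473 + (-⅔ + 1296))² = (-473 + 3886/3)² = (2467/3)² = 6086089/9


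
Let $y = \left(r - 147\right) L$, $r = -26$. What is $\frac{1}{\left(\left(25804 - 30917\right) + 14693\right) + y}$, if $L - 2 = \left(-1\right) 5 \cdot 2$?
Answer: $\frac{1}{10964} \approx 9.1208 \cdot 10^{-5}$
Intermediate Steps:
$L = -8$ ($L = 2 + \left(-1\right) 5 \cdot 2 = 2 - 10 = -8$)
$y = 1384$ ($y = \left(-26 - 147\right) \left(-8\right) = \left(-173\right) \left(-8\right) = 1384$)
$\frac{1}{\left(\left(25804 - 30917\right) + 14693\right) + y} = \frac{1}{\left(\left(25804 - 30917\right) + 14693\right) + 1384} = \frac{1}{\left(-5113 + 14693\right) + 1384} = \frac{1}{9580 + 1384} = \frac{1}{10964}$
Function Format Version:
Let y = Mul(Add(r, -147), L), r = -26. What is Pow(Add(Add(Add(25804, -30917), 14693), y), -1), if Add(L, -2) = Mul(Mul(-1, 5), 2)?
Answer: Rational(1, 10964) ≈ 9.1208e-5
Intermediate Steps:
L = -8 (L = Add(2, Mul(Mul(-1, 5), 2)) = Add(2, Mul(-5, 2)) = Add(2, -10) = -8)
y = 1384 (y = Mul(Add(-26, -147), -8) = Mul(-173, -8) = 1384)
Pow(Add(Add(Add(25804, -30917), 14693), y), -1) = Pow(Add(Add(Add(25804, -30917), 14693), 1384), -1) = Pow(Add(Add(-5113, 14693), 1384), -1) = Pow(Add(9580, 1384), -1) = Pow(10964, -1) = Rational(1, 10964)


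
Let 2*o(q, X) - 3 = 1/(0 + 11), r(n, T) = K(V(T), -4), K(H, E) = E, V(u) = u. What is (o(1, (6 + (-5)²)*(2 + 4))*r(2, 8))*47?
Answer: -3196/11 ≈ -290.55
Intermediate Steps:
r(n, T) = -4
o(q, X) = 17/11 (o(q, X) = 3/2 + 1/(2*(0 + 11)) = 3/2 + (½)/11 = 3/2 + (½)*(1/11) = 3/2 + 1/22 = 17/11)
(o(1, (6 + (-5)²)*(2 + 4))*r(2, 8))*47 = ((17/11)*(-4))*47 = -68/11*47 = -3196/11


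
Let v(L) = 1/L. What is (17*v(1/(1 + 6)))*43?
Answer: 5117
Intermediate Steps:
(17*v(1/(1 + 6)))*43 = (17/(1/(1 + 6)))*43 = (17/(1/7))*43 = (17/(⅐))*43 = (17*7)*43 = 119*43 = 5117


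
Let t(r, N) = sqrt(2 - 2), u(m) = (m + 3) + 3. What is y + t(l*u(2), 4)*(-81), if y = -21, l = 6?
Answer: -21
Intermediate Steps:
u(m) = 6 + m (u(m) = (3 + m) + 3 = 6 + m)
t(r, N) = 0 (t(r, N) = sqrt(0) = 0)
y + t(l*u(2), 4)*(-81) = -21 + 0*(-81) = -21 + 0 = -21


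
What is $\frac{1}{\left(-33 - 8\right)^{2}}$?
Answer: $\frac{1}{1681} \approx 0.00059488$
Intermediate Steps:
$\frac{1}{\left(-33 - 8\right)^{2}} = \frac{1}{\left(-41\right)^{2}} = \frac{1}{1681}$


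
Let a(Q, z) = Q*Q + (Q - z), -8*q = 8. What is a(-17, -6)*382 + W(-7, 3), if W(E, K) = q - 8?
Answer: 106187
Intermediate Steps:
q = -1 (q = -⅛*8 = -1)
W(E, K) = -9 (W(E, K) = -1 - 8 = -9)
a(Q, z) = Q + Q² - z (a(Q, z) = Q² + (Q - z) = Q + Q² - z)
a(-17, -6)*382 + W(-7, 3) = (-17 + (-17)² - 1*(-6))*382 - 9 = (-17 + 289 + 6)*382 - 9 = 278*382 - 9 = 106196 - 9 = 106187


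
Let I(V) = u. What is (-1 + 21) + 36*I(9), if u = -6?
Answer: -196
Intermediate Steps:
I(V) = -6
(-1 + 21) + 36*I(9) = (-1 + 21) + 36*(-6) = 20 - 216 = -196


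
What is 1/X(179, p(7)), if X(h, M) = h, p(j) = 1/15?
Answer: 1/179 ≈ 0.0055866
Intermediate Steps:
p(j) = 1/15
1/X(179, p(7)) = 1/179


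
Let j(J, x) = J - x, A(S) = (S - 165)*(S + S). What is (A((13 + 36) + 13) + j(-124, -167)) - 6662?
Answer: -19391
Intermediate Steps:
A(S) = 2*S*(-165 + S) (A(S) = (-165 + S)*(2*S) = 2*S*(-165 + S))
(A((13 + 36) + 13) + j(-124, -167)) - 6662 = (2*((13 + 36) + 13)*(-165 + ((13 + 36) + 13)) + (-124 - 1*(-167))) - 6662 = (2*(49 + 13)*(-165 + (49 + 13)) + (-124 + 167)) - 6662 = (2*62*(-165 + 62) + 43) - 6662 = (2*62*(-103) + 43) - 6662 = (-12772 + 43) - 6662 = -12729 - 6662 = -19391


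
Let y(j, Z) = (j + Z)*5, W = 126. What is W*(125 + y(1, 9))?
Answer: 22050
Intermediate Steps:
y(j, Z) = 5*Z + 5*j (y(j, Z) = (Z + j)*5 = 5*Z + 5*j)
W*(125 + y(1, 9)) = 126*(125 + (5*9 + 5*1)) = 126*(125 + (45 + 5)) = 126*(125 + 50) = 126*175 = 22050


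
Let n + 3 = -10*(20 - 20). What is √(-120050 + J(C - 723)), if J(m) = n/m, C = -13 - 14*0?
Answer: I*√4064412662/184 ≈ 346.48*I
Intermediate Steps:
n = -3 (n = -3 - 10*(20 - 20) = -3 - 10*0 = -3 + 0 = -3)
C = -13 (C = -13 + 0 = -13)
J(m) = -3/m
√(-120050 + J(C - 723)) = √(-120050 - 3/(-13 - 723)) = √(-120050 - 3/(-736)) = √(-120050 - 3*(-1/736)) = √(-120050 + 3/736) = √(-88356797/736) = I*√4064412662/184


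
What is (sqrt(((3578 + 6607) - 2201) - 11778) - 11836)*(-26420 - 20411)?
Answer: 554291716 - 46831*I*sqrt(3794) ≈ 5.5429e+8 - 2.8846e+6*I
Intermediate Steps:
(sqrt(((3578 + 6607) - 2201) - 11778) - 11836)*(-26420 - 20411) = (sqrt((10185 - 2201) - 11778) - 11836)*(-46831) = (sqrt(7984 - 11778) - 11836)*(-46831) = (sqrt(-3794) - 11836)*(-46831) = (I*sqrt(3794) - 11836)*(-46831) = (-11836 + I*sqrt(3794))*(-46831) = 554291716 - 46831*I*sqrt(3794)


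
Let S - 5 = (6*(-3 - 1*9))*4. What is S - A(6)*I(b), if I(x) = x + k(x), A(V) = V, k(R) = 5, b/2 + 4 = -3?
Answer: -229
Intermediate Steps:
b = -14 (b = -8 + 2*(-3) = -8 - 6 = -14)
I(x) = 5 + x (I(x) = x + 5 = 5 + x)
S = -283 (S = 5 + (6*(-3 - 1*9))*4 = 5 + (6*(-3 - 9))*4 = 5 + (6*(-12))*4 = 5 - 72*4 = 5 - 288 = -283)
S - A(6)*I(b) = -283 - 6*(5 - 14) = -283 - 6*(-9) = -283 - 1*(-54) = -283 + 54 = -229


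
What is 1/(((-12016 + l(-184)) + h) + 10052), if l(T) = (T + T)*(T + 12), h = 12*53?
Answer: 1/61968 ≈ 1.6137e-5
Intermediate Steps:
h = 636
l(T) = 2*T*(12 + T) (l(T) = (2*T)*(12 + T) = 2*T*(12 + T))
1/(((-12016 + l(-184)) + h) + 10052) = 1/(((-12016 + 2*(-184)*(12 - 184)) + 636) + 10052) = 1/(((-12016 + 2*(-184)*(-172)) + 636) + 10052) = 1/(((-12016 + 63296) + 636) + 10052) = 1/((51280 + 636) + 10052) = 1/(51916 + 10052) = 1/61968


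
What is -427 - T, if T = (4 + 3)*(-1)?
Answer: -420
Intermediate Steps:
T = -7 (T = 7*(-1) = -7)
-427 - T = -427 - 1*(-7) = -427 + 7 = -420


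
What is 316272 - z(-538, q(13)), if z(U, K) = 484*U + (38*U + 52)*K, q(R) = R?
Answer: 841760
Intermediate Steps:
z(U, K) = 484*U + K*(52 + 38*U) (z(U, K) = 484*U + (52 + 38*U)*K = 484*U + K*(52 + 38*U))
316272 - z(-538, q(13)) = 316272 - (52*13 + 484*(-538) + 38*13*(-538)) = 316272 - (676 - 260392 - 265772) = 316272 - 1*(-525488) = 316272 + 525488 = 841760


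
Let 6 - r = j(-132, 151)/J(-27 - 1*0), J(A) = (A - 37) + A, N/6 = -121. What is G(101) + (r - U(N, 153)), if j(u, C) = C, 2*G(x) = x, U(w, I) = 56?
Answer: 393/182 ≈ 2.1593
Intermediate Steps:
N = -726 (N = 6*(-121) = -726)
G(x) = x/2
J(A) = -37 + 2*A (J(A) = (-37 + A) + A = -37 + 2*A)
r = 697/91 (r = 6 - 151/(-37 + 2*(-27 - 1*0)) = 6 - 151/(-37 + 2*(-27 + 0)) = 6 - 151/(-37 + 2*(-27)) = 6 - 151/(-37 - 54) = 6 - 151/(-91) = 6 - 151*(-1)/91 = 6 - 1*(-151/91) = 6 + 151/91 = 697/91 ≈ 7.6593)
G(101) + (r - U(N, 153)) = (1/2)*101 + (697/91 - 1*56) = 101/2 + (697/91 - 56) = 101/2 - 4399/91 = 393/182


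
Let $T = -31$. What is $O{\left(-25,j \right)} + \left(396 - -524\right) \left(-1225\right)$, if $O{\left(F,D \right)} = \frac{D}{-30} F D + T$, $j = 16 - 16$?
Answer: $-1127031$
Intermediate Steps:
$j = 0$ ($j = 16 - 16 = 0$)
$O{\left(F,D \right)} = -31 - \frac{F D^{2}}{30}$ ($O{\left(F,D \right)} = \frac{D}{-30} F D - 31 = D \left(- \frac{1}{30}\right) F D - 31 = - \frac{D}{30} F D - 31 = - \frac{D F}{30} D - 31 = - \frac{F D^{2}}{30} - 31 = -31 - \frac{F D^{2}}{30}$)
$O{\left(-25,j \right)} + \left(396 - -524\right) \left(-1225\right) = \left(-31 - - \frac{5 \cdot 0^{2}}{6}\right) + \left(396 - -524\right) \left(-1225\right) = \left(-31 - \left(- \frac{5}{6}\right) 0\right) + \left(396 + 524\right) \left(-1225\right) = \left(-31 + 0\right) + 920 \left(-1225\right) = -31 - 1127000 = -1127031$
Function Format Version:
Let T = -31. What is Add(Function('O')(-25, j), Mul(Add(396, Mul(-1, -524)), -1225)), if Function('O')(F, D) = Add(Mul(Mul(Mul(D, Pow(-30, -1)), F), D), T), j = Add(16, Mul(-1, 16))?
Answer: -1127031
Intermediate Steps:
j = 0 (j = Add(16, -16) = 0)
Function('O')(F, D) = Add(-31, Mul(Rational(-1, 30), F, Pow(D, 2))) (Function('O')(F, D) = Add(Mul(Mul(Mul(D, Pow(-30, -1)), F), D), -31) = Add(Mul(Mul(Mul(D, Rational(-1, 30)), F), D), -31) = Add(Mul(Mul(Mul(Rational(-1, 30), D), F), D), -31) = Add(Mul(Mul(Rational(-1, 30), D, F), D), -31) = Add(Mul(Rational(-1, 30), F, Pow(D, 2)), -31) = Add(-31, Mul(Rational(-1, 30), F, Pow(D, 2))))
Add(Function('O')(-25, j), Mul(Add(396, Mul(-1, -524)), -1225)) = Add(Add(-31, Mul(Rational(-1, 30), -25, Pow(0, 2))), Mul(Add(396, Mul(-1, -524)), -1225)) = Add(Add(-31, Mul(Rational(-1, 30), -25, 0)), Mul(Add(396, 524), -1225)) = Add(Add(-31, 0), Mul(920, -1225)) = Add(-31, -1127000) = -1127031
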